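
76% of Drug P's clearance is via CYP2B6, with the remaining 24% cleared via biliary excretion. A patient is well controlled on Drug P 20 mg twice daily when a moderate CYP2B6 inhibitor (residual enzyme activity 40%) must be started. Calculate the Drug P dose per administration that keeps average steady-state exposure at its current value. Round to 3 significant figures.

The CYP2B6 pathway (76% of clearance) is reduced to 0.4× activity: 0.76 × 0.4 = 0.304.
The remaining 24% of clearance is unaffected.
New clearance relative to baseline: 0.304 + 0.24 = 0.544.
To maintain the same steady-state level, dose must scale with clearance: new dose = 20 × 0.544 = 10.9 mg.

10.9 mg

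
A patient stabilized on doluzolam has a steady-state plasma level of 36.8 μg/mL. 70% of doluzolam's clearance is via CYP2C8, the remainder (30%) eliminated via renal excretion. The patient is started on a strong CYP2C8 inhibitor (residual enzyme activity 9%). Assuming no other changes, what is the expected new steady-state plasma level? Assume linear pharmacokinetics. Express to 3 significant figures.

101 μg/mL

CYP2C8: 0.7 × 0.09 = 0.063
Other: 0.3 (unchanged)
New clearance relative to baseline: 0.063 + 0.3 = 0.363.
With dosing unchanged, steady-state plasma level scales as 1/CL: 36.8 / 0.363 = 101 μg/mL.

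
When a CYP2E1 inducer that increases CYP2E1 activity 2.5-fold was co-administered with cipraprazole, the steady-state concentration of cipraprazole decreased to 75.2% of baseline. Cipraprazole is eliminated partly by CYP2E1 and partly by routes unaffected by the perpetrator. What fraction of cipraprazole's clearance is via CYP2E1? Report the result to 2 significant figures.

0.22

Let fm be the CYP2E1 fraction. New clearance relative to baseline = fm × 2.5 + (1 − fm).
Steady-state concentration ratio = 1 / (new CL fraction), so new CL fraction = 1 / 0.752 = 1.33.
fm × 2.5 + 1 − fm = 1.33  ⇒  fm × (2.5 − 1) = 0.3298  ⇒  fm = 0.22.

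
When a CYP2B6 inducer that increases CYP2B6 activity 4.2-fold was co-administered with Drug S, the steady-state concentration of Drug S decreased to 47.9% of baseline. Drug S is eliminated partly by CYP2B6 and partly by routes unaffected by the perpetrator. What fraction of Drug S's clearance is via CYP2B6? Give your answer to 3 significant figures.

Let x = fm,CYP2B6. Because steady-state concentration ∝ 1/CL, relative clearance rose to 1/0.479 = 2.088.
Setting x·4.2 + (1 − x) = 2.088 and solving: x = (2.088 − 1)/(4.2 − 1) = 0.340.

0.340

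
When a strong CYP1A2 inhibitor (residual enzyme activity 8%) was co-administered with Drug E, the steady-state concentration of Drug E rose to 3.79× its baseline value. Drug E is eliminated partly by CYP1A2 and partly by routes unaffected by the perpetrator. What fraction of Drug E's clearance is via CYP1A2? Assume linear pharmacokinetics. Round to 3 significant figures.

0.800

Let fm be the CYP1A2 fraction. New clearance relative to baseline = fm × 0.08 + (1 − fm).
Steady-state concentration ratio = 1 / (new CL fraction), so new CL fraction = 1 / 3.79 = 0.2639.
fm × 0.08 + 1 − fm = 0.2639  ⇒  fm × (0.08 − 1) = −0.7361  ⇒  fm = 0.800.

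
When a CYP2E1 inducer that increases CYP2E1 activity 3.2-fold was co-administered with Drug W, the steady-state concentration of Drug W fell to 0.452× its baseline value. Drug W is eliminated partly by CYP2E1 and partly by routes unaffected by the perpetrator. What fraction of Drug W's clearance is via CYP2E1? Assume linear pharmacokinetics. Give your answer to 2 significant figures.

0.55

Let fm be the CYP2E1 fraction. New clearance relative to baseline = fm × 3.2 + (1 − fm).
Steady-state concentration ratio = 1 / (new CL fraction), so new CL fraction = 1 / 0.452 = 2.212.
fm × 3.2 + 1 − fm = 2.212  ⇒  fm × (3.2 − 1) = 1.212  ⇒  fm = 0.55.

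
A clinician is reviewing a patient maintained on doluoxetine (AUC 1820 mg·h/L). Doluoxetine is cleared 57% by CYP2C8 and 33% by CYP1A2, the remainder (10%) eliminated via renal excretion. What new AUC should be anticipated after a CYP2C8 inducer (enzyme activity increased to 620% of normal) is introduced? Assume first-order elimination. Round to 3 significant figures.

The CYP2C8 pathway (57% of clearance) rises to 6.2× activity: 0.57 × 6.2 = 3.534.
CYP1A2 (33%) and the residual 10% are unaffected.
New clearance relative to baseline: 3.534 + 0.33 + 0.1 = 3.964.
With dosing unchanged, AUC scales as 1/CL: 1820 / 3.964 = 459 mg·h/L.

459 mg·h/L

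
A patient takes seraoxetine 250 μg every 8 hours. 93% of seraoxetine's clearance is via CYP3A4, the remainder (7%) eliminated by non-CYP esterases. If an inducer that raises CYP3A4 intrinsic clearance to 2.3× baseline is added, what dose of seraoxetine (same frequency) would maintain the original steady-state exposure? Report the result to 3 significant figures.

552 μg

The CYP3A4 pathway (93% of clearance) rises to 2.3× activity: 0.93 × 2.3 = 2.139.
Non-CYP routes (7%) are unchanged.
CL_new/CL_old = 2.139 + 0.07 = 2.209.
Css,avg = (dose rate)/CL, so holding Css fixed requires dose ∝ CL: 250 × 2.209 = 552 μg.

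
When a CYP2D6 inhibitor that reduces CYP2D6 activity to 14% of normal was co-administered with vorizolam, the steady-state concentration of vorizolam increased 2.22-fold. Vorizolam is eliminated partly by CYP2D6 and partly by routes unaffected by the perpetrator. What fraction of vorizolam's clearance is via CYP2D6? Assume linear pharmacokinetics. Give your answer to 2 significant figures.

Let fm be the CYP2D6 fraction. New clearance relative to baseline = fm × 0.14 + (1 − fm).
Steady-state concentration ratio = 1 / (new CL fraction), so new CL fraction = 1 / 2.22 = 0.4505.
fm × 0.14 + 1 − fm = 0.4505  ⇒  fm × (0.14 − 1) = −0.5495  ⇒  fm = 0.64.

0.64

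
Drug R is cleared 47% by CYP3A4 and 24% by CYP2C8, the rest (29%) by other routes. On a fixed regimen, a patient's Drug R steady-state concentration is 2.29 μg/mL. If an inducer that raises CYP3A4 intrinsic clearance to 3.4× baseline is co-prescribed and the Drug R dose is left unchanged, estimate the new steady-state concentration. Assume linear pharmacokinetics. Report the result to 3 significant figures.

1.08 μg/mL

The CYP3A4 pathway (47% of clearance) rises to 3.4× activity: 0.47 × 3.4 = 1.598.
CYP2C8 (24%) and the residual 29% are unaffected.
Relative clearance = 1.598 + 0.24 + 0.29 = 2.128.
With dosing unchanged, steady-state concentration scales as 1/CL: 2.29 / 2.128 = 1.08 μg/mL.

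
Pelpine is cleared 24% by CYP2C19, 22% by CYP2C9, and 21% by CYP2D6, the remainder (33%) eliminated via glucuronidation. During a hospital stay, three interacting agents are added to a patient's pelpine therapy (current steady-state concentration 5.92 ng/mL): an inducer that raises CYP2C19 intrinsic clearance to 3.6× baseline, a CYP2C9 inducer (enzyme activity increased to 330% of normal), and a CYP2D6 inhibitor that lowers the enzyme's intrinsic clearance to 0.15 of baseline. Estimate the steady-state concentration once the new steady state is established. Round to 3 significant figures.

3.03 ng/mL

The CYP2C19 pathway (24% of clearance) increases to 3.6× activity: 0.24 × 3.6 = 0.864.
The CYP2C9 pathway (22% of clearance) is boosted to 3.3× activity: 0.22 × 3.3 = 0.726.
The CYP2D6 pathway (21% of clearance) falls to 0.15× activity: 0.21 × 0.15 = 0.0315.
Non-CYP routes (33%) are unchanged.
Relative clearance = 0.864 + 0.726 + 0.0315 + 0.33 = 1.9515.
New steady-state concentration = 5.92 / 1.9515 = 3.03 ng/mL (concentration scales inversely with clearance).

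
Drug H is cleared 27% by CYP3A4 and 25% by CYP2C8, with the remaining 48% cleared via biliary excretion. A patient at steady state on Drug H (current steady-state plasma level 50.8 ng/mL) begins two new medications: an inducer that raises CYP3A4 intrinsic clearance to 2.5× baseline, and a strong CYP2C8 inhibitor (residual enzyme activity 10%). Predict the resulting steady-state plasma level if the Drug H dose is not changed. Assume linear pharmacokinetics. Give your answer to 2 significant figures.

The CYP3A4 pathway (27% of clearance) is boosted to 2.5× activity: 0.27 × 2.5 = 0.675.
The CYP2C8 pathway (25% of clearance) falls to 0.1× activity: 0.25 × 0.1 = 0.025.
Non-CYP routes (48%) are unchanged.
CL_new/CL_old = 0.675 + 0.025 + 0.48 = 1.18.
Dividing the baseline by the relative clearance: 50.8 / 1.18 = 43 ng/mL.

43 ng/mL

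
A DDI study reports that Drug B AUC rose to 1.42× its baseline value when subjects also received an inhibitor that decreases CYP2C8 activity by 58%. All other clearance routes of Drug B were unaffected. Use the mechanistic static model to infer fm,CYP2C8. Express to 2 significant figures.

0.51

CL'/CL = 1 / 1.42 = 0.7042
0.42·fm + (1 − fm) = 0.7042
fm = (0.7042 − 1) / (0.42 − 1) = 0.51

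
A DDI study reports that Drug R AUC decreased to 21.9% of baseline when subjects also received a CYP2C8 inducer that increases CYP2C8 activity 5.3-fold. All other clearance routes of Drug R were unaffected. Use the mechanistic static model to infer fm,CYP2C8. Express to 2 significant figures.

Call the CYP2C8 fraction fm. After the interaction, CL_new/CL_old = fm × 5.3 + (1 − fm).
AUC ratio = 1 / (new CL fraction), so new CL fraction = 1 / 0.219 = 4.566.
fm × 5.3 + 1 − fm = 4.566  ⇒  fm × (5.3 − 1) = 3.566  ⇒  fm = 0.83.

0.83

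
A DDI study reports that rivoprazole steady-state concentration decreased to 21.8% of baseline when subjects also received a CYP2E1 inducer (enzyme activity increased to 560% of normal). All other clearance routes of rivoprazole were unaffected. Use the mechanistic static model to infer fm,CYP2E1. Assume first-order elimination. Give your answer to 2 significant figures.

0.78

Let x = fm,CYP2E1. Because steady-state concentration ∝ 1/CL, relative clearance rose to 1/0.218 = 4.587.
Only the CYP2E1 route changed, so 4.587 = x·5.6 + (1 − x), giving x = 0.78.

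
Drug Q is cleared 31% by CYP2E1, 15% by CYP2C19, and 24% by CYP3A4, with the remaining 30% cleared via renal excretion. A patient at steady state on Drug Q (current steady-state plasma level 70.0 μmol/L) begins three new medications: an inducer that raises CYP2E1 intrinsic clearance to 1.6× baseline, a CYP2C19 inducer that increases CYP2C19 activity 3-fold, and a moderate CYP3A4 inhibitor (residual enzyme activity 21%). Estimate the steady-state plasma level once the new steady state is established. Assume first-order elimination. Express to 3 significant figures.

54.0 μmol/L

CYP2E1: 0.31 × 1.6 = 0.496
CYP2C19: 0.15 × 3 = 0.45
CYP3A4: 0.24 × 0.21 = 0.0504
Other: 0.3 (unchanged)
Relative clearance = 0.496 + 0.45 + 0.0504 + 0.3 = 1.2964.
Dividing the baseline by the relative clearance: 70.0 / 1.2964 = 54.0 μmol/L.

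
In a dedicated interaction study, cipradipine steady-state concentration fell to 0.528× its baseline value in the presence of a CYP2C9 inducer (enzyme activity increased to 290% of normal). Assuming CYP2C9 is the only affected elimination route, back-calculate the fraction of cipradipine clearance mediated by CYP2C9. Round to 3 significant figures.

Call the CYP2C9 fraction fm. After the interaction, CL_new/CL_old = fm × 2.9 + (1 − fm).
Steady-state concentration ratio = 1 / (new CL fraction), so new CL fraction = 1 / 0.528 = 1.894.
fm × 2.9 + 1 − fm = 1.894  ⇒  fm × (2.9 − 1) = 0.8939  ⇒  fm = 0.470.

0.470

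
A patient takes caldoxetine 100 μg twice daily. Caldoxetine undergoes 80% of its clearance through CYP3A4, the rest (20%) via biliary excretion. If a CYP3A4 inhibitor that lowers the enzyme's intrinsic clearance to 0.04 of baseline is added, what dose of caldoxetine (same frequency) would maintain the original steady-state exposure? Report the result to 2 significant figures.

23 μg

The CYP3A4 pathway (80% of clearance) falls to 0.04× activity: 0.8 × 0.04 = 0.032.
The remaining 20% of clearance is unaffected.
New clearance relative to baseline: 0.032 + 0.2 = 0.232.
Exposure is unchanged when dose changes in proportion to clearance. New dose = 100 μg × 0.232 = 23 μg.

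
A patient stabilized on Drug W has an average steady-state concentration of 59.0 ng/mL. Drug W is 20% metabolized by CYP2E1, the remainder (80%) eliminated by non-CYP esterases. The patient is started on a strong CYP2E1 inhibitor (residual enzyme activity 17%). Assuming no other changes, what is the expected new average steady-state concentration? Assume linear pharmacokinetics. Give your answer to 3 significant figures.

The CYP2E1 pathway (20% of clearance) falls to 0.17× activity: 0.2 × 0.17 = 0.034.
The remaining 80% of clearance is unaffected.
Relative clearance = 0.034 + 0.8 = 0.834.
Average steady-state concentration ∝ 1/CL, so new value = 59.0 / 0.834 = 70.7 ng/mL.

70.7 ng/mL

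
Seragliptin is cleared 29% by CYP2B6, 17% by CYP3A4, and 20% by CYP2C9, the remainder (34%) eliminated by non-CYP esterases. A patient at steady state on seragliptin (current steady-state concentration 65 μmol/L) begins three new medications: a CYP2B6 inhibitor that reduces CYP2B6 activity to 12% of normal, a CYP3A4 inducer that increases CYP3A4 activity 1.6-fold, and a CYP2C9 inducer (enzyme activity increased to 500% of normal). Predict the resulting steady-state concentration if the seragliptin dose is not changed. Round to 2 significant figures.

The CYP2B6 pathway (29% of clearance) falls to 0.12× activity: 0.29 × 0.12 = 0.0348.
The CYP3A4 pathway (17% of clearance) is boosted to 1.6× activity: 0.17 × 1.6 = 0.272.
The CYP2C9 pathway (20% of clearance) increases to 5× activity: 0.2 × 5 = 1.
Non-CYP routes (34%) are unchanged.
New clearance relative to baseline: 0.0348 + 0.272 + 1 + 0.34 = 1.6468.
Dividing the baseline by the relative clearance: 65 / 1.6468 = 39 μmol/L.

39 μmol/L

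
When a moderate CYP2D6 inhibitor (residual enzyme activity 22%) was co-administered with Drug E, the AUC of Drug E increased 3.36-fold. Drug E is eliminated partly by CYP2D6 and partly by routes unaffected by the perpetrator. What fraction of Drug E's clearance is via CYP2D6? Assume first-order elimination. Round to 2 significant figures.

0.90

Call the CYP2D6 fraction fm. After the interaction, CL_new/CL_old = fm × 0.22 + (1 − fm).
AUC ratio = 1 / (new CL fraction), so new CL fraction = 1 / 3.36 = 0.2976.
fm × 0.22 + 1 − fm = 0.2976  ⇒  fm × (0.22 − 1) = −0.7024  ⇒  fm = 0.90.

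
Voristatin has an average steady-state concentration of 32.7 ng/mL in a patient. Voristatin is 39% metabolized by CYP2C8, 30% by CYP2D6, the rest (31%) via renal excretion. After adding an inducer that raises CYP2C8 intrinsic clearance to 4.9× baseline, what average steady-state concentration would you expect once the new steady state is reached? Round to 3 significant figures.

The CYP2C8 pathway (39% of clearance) rises to 4.9× activity: 0.39 × 4.9 = 1.911.
CYP2D6 (30%) and the residual 31% are unaffected.
CL_new/CL_old = 1.911 + 0.3 + 0.31 = 2.521.
Average steady-state concentration ∝ 1/CL, so new value = 32.7 / 2.521 = 13.0 ng/mL.

13.0 ng/mL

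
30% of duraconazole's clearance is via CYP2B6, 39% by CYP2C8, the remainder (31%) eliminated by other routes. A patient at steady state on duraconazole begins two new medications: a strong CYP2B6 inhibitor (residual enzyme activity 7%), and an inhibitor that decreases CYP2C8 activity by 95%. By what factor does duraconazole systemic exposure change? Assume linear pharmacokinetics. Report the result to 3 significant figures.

2.85

The CYP2B6 pathway (30% of clearance) falls to 0.07× activity: 0.3 × 0.07 = 0.021.
The CYP2C8 pathway (39% of clearance) is reduced to 0.05× activity: 0.39 × 0.05 = 0.0195.
The remaining 31% of clearance is unaffected.
CL_new/CL_old = 0.021 + 0.0195 + 0.31 = 0.3505.
Because systemic exposure varies inversely with clearance, the combined effect is 1 / 0.3505 = 2.85.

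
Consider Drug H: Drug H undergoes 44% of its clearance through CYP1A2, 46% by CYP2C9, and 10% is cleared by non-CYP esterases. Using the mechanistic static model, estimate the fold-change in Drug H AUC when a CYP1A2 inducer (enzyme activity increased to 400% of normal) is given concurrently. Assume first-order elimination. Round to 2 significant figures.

0.43

CYP1A2: 0.44 × 4 = 1.76
CYP2C9: 0.46 (unchanged)
Other: 0.1 (unchanged)
CL_new/CL_old = 1.76 + 0.46 + 0.1 = 2.32.
AUC ratio = CL_old/CL_new = 1 / 2.32 = 0.43.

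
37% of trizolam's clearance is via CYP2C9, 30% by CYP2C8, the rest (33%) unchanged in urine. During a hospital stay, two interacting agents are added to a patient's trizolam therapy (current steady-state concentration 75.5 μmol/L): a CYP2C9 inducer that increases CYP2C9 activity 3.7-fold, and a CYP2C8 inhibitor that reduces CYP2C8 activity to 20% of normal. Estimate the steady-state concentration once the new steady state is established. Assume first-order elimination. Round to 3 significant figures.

The CYP2C9 pathway (37% of clearance) is boosted to 3.7× activity: 0.37 × 3.7 = 1.369.
The CYP2C8 pathway (30% of clearance) falls to 0.2× activity: 0.3 × 0.2 = 0.06.
The remaining 33% of clearance is unaffected.
CL_new/CL_old = 1.369 + 0.06 + 0.33 = 1.759.
New steady-state concentration = 75.5 / 1.759 = 42.9 μmol/L (concentration scales inversely with clearance).

42.9 μmol/L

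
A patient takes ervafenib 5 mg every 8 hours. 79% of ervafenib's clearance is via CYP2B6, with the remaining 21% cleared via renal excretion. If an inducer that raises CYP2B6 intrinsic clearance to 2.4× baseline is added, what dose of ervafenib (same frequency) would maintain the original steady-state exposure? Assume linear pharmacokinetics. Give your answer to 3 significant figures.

10.5 mg

CYP2B6: 0.79 × 2.4 = 1.896
Other: 0.21 (unchanged)
Relative clearance = 1.896 + 0.21 = 2.106.
Css,avg = (dose rate)/CL, so holding Css fixed requires dose ∝ CL: 5 × 2.106 = 10.5 mg.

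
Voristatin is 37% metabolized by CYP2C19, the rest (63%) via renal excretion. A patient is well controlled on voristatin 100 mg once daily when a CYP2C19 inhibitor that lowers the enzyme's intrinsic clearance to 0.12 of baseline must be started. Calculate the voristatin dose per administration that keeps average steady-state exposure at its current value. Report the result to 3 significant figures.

67.4 mg

CYP2C19: 0.37 × 0.12 = 0.0444
Other: 0.63 (unchanged)
New clearance relative to baseline: 0.0444 + 0.63 = 0.6744.
Exposure is unchanged when dose changes in proportion to clearance. New dose = 100 mg × 0.6744 = 67.4 mg.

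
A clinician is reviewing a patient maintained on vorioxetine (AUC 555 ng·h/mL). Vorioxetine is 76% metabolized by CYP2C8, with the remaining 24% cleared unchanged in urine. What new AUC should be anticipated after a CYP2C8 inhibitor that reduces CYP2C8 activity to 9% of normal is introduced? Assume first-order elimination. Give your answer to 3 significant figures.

CYP2C8: 0.76 × 0.09 = 0.0684
Other: 0.24 (unchanged)
New clearance relative to baseline: 0.0684 + 0.24 = 0.3084.
New AUC = baseline ÷ relative clearance = 555 / 0.3084 = 1.80 × 10³ ng·h/mL.

1.80 × 10³ ng·h/mL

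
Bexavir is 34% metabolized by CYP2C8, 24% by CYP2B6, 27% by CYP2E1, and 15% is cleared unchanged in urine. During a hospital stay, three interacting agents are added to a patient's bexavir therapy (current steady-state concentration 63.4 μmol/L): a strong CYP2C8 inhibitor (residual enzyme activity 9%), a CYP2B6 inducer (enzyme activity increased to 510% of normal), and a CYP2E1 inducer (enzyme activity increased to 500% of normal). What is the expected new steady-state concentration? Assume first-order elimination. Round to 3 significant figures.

CYP2C8: 0.34 × 0.09 = 0.0306
CYP2B6: 0.24 × 5.1 = 1.224
CYP2E1: 0.27 × 5 = 1.35
Other: 0.15 (unchanged)
Relative clearance = 0.0306 + 1.224 + 1.35 + 0.15 = 2.7546.
Dividing the baseline by the relative clearance: 63.4 / 2.7546 = 23.0 μmol/L.

23.0 μmol/L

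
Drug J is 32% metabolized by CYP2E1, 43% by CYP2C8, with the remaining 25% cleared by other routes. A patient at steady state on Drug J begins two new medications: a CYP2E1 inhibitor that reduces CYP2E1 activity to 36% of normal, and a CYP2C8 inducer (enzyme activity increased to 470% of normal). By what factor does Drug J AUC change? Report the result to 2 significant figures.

0.42

The CYP2E1 pathway (32% of clearance) is reduced to 0.36× activity: 0.32 × 0.36 = 0.1152.
The CYP2C8 pathway (43% of clearance) increases to 4.7× activity: 0.43 × 4.7 = 2.021.
Non-CYP routes (25%) are unchanged.
New clearance relative to baseline: 0.1152 + 2.021 + 0.25 = 2.3862.
Net AUC ratio = 1 / 2.3862 = 0.42.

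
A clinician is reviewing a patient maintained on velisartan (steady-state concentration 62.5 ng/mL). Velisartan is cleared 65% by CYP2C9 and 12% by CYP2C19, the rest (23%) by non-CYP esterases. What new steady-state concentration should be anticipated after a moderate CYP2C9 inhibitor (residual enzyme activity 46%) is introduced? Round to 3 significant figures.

96.3 ng/mL

The CYP2C9 pathway (65% of clearance) is reduced to 0.46× activity: 0.65 × 0.46 = 0.299.
CYP2C19 (12%) and the residual 23% are unaffected.
CL_new/CL_old = 0.299 + 0.12 + 0.23 = 0.649.
Steady-state concentration ∝ 1/CL, so new value = 62.5 / 0.649 = 96.3 ng/mL.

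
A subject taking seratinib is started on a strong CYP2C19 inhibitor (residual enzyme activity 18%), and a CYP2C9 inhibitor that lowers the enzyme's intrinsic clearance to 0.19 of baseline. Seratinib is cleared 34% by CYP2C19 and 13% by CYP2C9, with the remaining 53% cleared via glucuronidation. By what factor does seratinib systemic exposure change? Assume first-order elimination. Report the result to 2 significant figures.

The CYP2C19 pathway (34% of clearance) is reduced to 0.18× activity: 0.34 × 0.18 = 0.0612.
The CYP2C9 pathway (13% of clearance) falls to 0.19× activity: 0.13 × 0.19 = 0.0247.
Non-CYP routes (53%) are unchanged.
CL_new/CL_old = 0.0612 + 0.0247 + 0.53 = 0.6159.
Systemic exposure ∝ 1/CL: fold-change = 1 / 0.6159 = 1.6.

1.6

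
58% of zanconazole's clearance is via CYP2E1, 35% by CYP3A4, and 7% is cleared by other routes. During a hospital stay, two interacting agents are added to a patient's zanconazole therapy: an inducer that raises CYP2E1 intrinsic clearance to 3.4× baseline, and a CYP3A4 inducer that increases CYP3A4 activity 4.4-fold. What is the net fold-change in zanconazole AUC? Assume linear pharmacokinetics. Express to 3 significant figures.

0.279

CYP2E1: 0.58 × 3.4 = 1.972
CYP3A4: 0.35 × 4.4 = 1.54
Other: 0.07 (unchanged)
CL_new/CL_old = 1.972 + 1.54 + 0.07 = 3.582.
Net AUC ratio = 1 / 3.582 = 0.279.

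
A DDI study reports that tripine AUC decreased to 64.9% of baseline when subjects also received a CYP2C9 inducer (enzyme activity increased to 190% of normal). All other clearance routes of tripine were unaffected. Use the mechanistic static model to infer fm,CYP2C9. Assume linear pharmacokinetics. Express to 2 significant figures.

0.60

Call the CYP2C9 fraction fm. After the interaction, CL_new/CL_old = fm × 1.9 + (1 − fm).
AUC ratio = 1 / (new CL fraction), so new CL fraction = 1 / 0.649 = 1.541.
fm × 1.9 + 1 − fm = 1.541  ⇒  fm × (1.9 − 1) = 0.5408  ⇒  fm = 0.60.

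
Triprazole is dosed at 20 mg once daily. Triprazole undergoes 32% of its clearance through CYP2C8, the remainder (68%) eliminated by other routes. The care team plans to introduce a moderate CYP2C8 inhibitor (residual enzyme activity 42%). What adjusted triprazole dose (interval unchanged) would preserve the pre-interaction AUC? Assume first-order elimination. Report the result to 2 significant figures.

The CYP2C8 pathway (32% of clearance) drops to 0.42× activity: 0.32 × 0.42 = 0.1344.
The remaining 68% of clearance is unaffected.
CL_new/CL_old = 0.1344 + 0.68 = 0.8144.
Exposure is unchanged when dose changes in proportion to clearance. New dose = 20 mg × 0.8144 = 16 mg.

16 mg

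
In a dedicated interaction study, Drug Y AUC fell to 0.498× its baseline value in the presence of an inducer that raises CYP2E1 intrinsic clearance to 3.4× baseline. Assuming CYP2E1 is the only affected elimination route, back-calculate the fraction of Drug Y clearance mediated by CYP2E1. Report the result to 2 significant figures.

Call the CYP2E1 fraction fm. After the interaction, CL_new/CL_old = fm × 3.4 + (1 − fm).
AUC ratio = 1 / (new CL fraction), so new CL fraction = 1 / 0.498 = 2.008.
fm × 3.4 + 1 − fm = 2.008  ⇒  fm × (3.4 − 1) = 1.008  ⇒  fm = 0.42.

0.42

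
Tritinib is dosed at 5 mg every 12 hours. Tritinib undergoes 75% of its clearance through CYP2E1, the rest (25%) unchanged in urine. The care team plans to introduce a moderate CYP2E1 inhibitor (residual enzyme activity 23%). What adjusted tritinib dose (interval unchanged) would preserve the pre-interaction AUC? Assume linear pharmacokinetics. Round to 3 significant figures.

CYP2E1: 0.75 × 0.23 = 0.1725
Other: 0.25 (unchanged)
New clearance relative to baseline: 0.1725 + 0.25 = 0.4225.
Css,avg = (dose rate)/CL, so holding Css fixed requires dose ∝ CL: 5 × 0.4225 = 2.11 mg.

2.11 mg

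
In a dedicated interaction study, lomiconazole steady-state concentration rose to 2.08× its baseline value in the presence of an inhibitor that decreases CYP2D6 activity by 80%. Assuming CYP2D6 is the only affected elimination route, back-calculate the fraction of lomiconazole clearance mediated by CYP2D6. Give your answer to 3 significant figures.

0.649

Let x = fm,CYP2D6. Because steady-state concentration ∝ 1/CL, relative clearance fell to 1/2.08 = 0.4808.
Only the CYP2D6 route changed, so 0.4808 = x·0.2 + (1 − x), giving x = 0.649.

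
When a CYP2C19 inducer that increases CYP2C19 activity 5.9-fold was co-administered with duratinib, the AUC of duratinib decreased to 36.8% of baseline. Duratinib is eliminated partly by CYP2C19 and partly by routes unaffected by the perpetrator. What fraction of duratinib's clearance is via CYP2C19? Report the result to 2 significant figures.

0.35

Call the CYP2C19 fraction fm. After the interaction, CL_new/CL_old = fm × 5.9 + (1 − fm).
AUC ratio = 1 / (new CL fraction), so new CL fraction = 1 / 0.368 = 2.717.
fm × 5.9 + 1 − fm = 2.717  ⇒  fm × (5.9 − 1) = 1.717  ⇒  fm = 0.35.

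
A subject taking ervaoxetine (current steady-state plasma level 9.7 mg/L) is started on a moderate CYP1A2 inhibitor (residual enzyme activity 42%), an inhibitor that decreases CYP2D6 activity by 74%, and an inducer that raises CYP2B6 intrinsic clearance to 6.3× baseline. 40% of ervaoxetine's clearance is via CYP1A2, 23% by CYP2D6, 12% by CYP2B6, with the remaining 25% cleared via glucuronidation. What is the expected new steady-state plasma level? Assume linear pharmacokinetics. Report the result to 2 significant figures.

The CYP1A2 pathway (40% of clearance) drops to 0.42× activity: 0.4 × 0.42 = 0.168.
The CYP2D6 pathway (23% of clearance) falls to 0.26× activity: 0.23 × 0.26 = 0.0598.
The CYP2B6 pathway (12% of clearance) rises to 6.3× activity: 0.12 × 6.3 = 0.756.
Non-CYP routes (25%) are unchanged.
New clearance relative to baseline: 0.168 + 0.0598 + 0.756 + 0.25 = 1.2338.
Dividing the baseline by the relative clearance: 9.7 / 1.2338 = 7.9 mg/L.

7.9 mg/L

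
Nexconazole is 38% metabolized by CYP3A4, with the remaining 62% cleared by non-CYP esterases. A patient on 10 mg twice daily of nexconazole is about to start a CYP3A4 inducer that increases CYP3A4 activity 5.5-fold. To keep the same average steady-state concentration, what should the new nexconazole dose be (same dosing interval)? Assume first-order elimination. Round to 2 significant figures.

27 mg

The CYP3A4 pathway (38% of clearance) rises to 5.5× activity: 0.38 × 5.5 = 2.09.
The remaining 62% of clearance is unaffected.
Relative clearance = 2.09 + 0.62 = 2.71.
Css,avg = (dose rate)/CL, so holding Css fixed requires dose ∝ CL: 10 × 2.71 = 27 mg.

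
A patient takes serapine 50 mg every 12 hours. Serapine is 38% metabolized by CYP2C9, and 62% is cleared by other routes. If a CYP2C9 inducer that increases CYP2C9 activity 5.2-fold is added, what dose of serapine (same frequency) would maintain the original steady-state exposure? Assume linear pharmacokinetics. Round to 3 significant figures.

The CYP2C9 pathway (38% of clearance) rises to 5.2× activity: 0.38 × 5.2 = 1.976.
The remaining 62% of clearance is unaffected.
New clearance relative to baseline: 1.976 + 0.62 = 2.596.
Css,avg = (dose rate)/CL, so holding Css fixed requires dose ∝ CL: 50 × 2.596 = 130 mg.

130 mg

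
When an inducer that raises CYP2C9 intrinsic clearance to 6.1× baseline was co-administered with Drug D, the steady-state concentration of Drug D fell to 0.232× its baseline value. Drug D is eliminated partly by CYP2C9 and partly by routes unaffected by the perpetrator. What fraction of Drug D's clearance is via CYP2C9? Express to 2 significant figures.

Call the CYP2C9 fraction fm. After the interaction, CL_new/CL_old = fm × 6.1 + (1 − fm).
Steady-state concentration ratio = 1 / (new CL fraction), so new CL fraction = 1 / 0.232 = 4.31.
fm × 6.1 + 1 − fm = 4.31  ⇒  fm × (6.1 − 1) = 3.31  ⇒  fm = 0.65.

0.65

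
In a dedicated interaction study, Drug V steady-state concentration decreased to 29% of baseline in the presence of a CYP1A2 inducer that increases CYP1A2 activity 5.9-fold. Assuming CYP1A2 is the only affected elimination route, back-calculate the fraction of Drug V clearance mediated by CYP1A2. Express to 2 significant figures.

Call the CYP1A2 fraction fm. After the interaction, CL_new/CL_old = fm × 5.9 + (1 − fm).
Steady-state concentration ratio = 1 / (new CL fraction), so new CL fraction = 1 / 0.290 = 3.448.
fm × 5.9 + 1 − fm = 3.448  ⇒  fm × (5.9 − 1) = 2.448  ⇒  fm = 0.50.

0.50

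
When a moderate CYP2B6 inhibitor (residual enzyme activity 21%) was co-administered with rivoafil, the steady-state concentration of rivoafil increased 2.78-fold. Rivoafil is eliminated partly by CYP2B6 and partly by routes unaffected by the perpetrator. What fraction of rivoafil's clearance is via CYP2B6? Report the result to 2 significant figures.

Write x for the fraction cleared via CYP2B6. The observed steady-state concentration change means clearance fell to 1/2.78 = 0.3597 of baseline.
Only the CYP2B6 route changed, so 0.3597 = x·0.21 + (1 − x), giving x = 0.81.

0.81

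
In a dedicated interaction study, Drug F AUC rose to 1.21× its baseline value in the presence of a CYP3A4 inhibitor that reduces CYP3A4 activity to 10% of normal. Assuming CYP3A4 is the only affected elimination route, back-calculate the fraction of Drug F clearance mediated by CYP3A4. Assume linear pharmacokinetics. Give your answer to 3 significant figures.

CL'/CL = 1 / 1.21 = 0.8264
0.1·fm + (1 − fm) = 0.8264
fm = (0.8264 − 1) / (0.1 − 1) = 0.193

0.193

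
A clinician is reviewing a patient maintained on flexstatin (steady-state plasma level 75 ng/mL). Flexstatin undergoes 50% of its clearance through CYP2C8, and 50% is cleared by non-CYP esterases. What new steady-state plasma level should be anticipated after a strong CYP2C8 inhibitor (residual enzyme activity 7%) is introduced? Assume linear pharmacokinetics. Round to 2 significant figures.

1.4 × 10² ng/mL

The CYP2C8 pathway (50% of clearance) drops to 0.07× activity: 0.5 × 0.07 = 0.035.
The remaining 50% of clearance is unaffected.
Relative clearance = 0.035 + 0.5 = 0.535.
New steady-state plasma level = baseline ÷ relative clearance = 75 / 0.535 = 1.4 × 10² ng/mL.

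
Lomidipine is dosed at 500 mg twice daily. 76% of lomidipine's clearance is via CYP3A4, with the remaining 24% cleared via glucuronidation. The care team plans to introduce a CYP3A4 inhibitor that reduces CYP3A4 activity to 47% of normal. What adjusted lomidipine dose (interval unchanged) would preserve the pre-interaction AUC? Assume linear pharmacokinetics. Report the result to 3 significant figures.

299 mg

The CYP3A4 pathway (76% of clearance) is reduced to 0.47× activity: 0.76 × 0.47 = 0.3572.
The remaining 24% of clearance is unaffected.
New clearance relative to baseline: 0.3572 + 0.24 = 0.5972.
Exposure is unchanged when dose changes in proportion to clearance. New dose = 500 mg × 0.5972 = 299 mg.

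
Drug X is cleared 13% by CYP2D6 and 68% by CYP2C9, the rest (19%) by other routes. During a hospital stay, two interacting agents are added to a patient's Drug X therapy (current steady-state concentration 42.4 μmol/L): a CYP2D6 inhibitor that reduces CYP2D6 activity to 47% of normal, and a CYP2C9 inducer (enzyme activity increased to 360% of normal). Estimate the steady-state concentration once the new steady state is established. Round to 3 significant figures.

The CYP2D6 pathway (13% of clearance) falls to 0.47× activity: 0.13 × 0.47 = 0.0611.
The CYP2C9 pathway (68% of clearance) is boosted to 3.6× activity: 0.68 × 3.6 = 2.448.
The remaining 19% of clearance is unaffected.
CL_new/CL_old = 0.0611 + 2.448 + 0.19 = 2.6991.
Steady-state concentration ∝ 1/CL: new value = 42.4 / 2.6991 = 15.7 μmol/L.

15.7 μmol/L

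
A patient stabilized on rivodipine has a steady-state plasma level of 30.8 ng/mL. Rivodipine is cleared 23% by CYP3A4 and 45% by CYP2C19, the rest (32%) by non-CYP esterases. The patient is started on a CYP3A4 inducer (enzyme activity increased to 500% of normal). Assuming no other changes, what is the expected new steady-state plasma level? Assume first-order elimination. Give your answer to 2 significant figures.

The CYP3A4 pathway (23% of clearance) increases to 5× activity: 0.23 × 5 = 1.15.
CYP2C19 (45%) and the residual 32% are unaffected.
Relative clearance = 1.15 + 0.45 + 0.32 = 1.92.
New steady-state plasma level = baseline ÷ relative clearance = 30.8 / 1.92 = 16 ng/mL.

16 ng/mL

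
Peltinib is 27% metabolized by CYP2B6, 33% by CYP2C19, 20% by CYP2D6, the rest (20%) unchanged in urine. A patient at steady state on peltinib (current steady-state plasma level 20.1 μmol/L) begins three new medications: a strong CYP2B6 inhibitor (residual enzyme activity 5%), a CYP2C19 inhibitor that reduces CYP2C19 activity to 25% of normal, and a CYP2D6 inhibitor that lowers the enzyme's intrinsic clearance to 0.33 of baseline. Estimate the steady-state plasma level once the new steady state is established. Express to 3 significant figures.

55.5 μmol/L

The CYP2B6 pathway (27% of clearance) falls to 0.05× activity: 0.27 × 0.05 = 0.0135.
The CYP2C19 pathway (33% of clearance) drops to 0.25× activity: 0.33 × 0.25 = 0.0825.
The CYP2D6 pathway (20% of clearance) is reduced to 0.33× activity: 0.2 × 0.33 = 0.066.
Non-CYP routes (20%) are unchanged.
CL_new/CL_old = 0.0135 + 0.0825 + 0.066 + 0.2 = 0.362.
Steady-state plasma level ∝ 1/CL: new value = 20.1 / 0.362 = 55.5 μmol/L.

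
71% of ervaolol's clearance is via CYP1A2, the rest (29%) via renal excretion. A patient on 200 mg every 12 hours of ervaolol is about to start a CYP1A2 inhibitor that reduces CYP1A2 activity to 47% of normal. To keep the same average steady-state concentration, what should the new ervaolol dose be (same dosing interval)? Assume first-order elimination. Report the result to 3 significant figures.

The CYP1A2 pathway (71% of clearance) is reduced to 0.47× activity: 0.71 × 0.47 = 0.3337.
Non-CYP routes (29%) are unchanged.
New clearance relative to baseline: 0.3337 + 0.29 = 0.6237.
To maintain the same steady-state level, dose must scale with clearance: new dose = 200 × 0.6237 = 125 mg.

125 mg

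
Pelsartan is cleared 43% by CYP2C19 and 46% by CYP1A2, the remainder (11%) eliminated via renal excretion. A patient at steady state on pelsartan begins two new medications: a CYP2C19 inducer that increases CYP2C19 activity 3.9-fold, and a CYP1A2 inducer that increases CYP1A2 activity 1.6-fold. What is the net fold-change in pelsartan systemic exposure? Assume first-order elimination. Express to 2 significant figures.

0.40

The CYP2C19 pathway (43% of clearance) increases to 3.9× activity: 0.43 × 3.9 = 1.677.
The CYP1A2 pathway (46% of clearance) is boosted to 1.6× activity: 0.46 × 1.6 = 0.736.
Non-CYP routes (11%) are unchanged.
Relative clearance = 1.677 + 0.736 + 0.11 = 2.523.
Net systemic exposure ratio = 1 / 2.523 = 0.40.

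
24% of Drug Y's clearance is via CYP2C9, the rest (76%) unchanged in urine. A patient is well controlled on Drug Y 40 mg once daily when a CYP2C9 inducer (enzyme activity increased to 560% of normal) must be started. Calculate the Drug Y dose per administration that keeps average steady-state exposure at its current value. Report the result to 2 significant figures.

The CYP2C9 pathway (24% of clearance) increases to 5.6× activity: 0.24 × 5.6 = 1.344.
Non-CYP routes (76%) are unchanged.
CL_new/CL_old = 1.344 + 0.76 = 2.104.
To maintain the same steady-state level, dose must scale with clearance: new dose = 40 × 2.104 = 84 mg.

84 mg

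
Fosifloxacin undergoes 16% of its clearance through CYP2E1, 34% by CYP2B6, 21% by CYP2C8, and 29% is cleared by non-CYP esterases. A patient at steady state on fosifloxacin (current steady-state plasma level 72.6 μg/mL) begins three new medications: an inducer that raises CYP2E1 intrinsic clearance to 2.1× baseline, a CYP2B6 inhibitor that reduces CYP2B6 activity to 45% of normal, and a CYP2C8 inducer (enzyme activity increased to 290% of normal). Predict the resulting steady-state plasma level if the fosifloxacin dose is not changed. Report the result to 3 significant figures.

The CYP2E1 pathway (16% of clearance) is boosted to 2.1× activity: 0.16 × 2.1 = 0.336.
The CYP2B6 pathway (34% of clearance) is reduced to 0.45× activity: 0.34 × 0.45 = 0.153.
The CYP2C8 pathway (21% of clearance) rises to 2.9× activity: 0.21 × 2.9 = 0.609.
The remaining 29% of clearance is unaffected.
CL_new/CL_old = 0.336 + 0.153 + 0.609 + 0.29 = 1.388.
Dividing the baseline by the relative clearance: 72.6 / 1.388 = 52.3 μg/mL.

52.3 μg/mL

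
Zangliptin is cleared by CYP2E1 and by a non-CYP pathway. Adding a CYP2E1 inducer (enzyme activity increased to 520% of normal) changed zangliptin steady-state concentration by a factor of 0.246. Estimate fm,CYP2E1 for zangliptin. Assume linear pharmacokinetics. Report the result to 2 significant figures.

Call the CYP2E1 fraction fm. After the interaction, CL_new/CL_old = fm × 5.2 + (1 − fm).
Steady-state concentration ratio = 1 / (new CL fraction), so new CL fraction = 1 / 0.246 = 4.065.
fm × 5.2 + 1 − fm = 4.065  ⇒  fm × (5.2 − 1) = 3.065  ⇒  fm = 0.73.

0.73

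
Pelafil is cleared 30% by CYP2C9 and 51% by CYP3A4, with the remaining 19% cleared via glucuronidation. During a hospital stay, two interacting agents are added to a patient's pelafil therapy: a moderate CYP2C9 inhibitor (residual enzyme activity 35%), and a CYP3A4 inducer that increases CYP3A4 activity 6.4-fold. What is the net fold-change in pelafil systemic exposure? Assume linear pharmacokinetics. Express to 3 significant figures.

0.281

The CYP2C9 pathway (30% of clearance) drops to 0.35× activity: 0.3 × 0.35 = 0.105.
The CYP3A4 pathway (51% of clearance) is boosted to 6.4× activity: 0.51 × 6.4 = 3.264.
Non-CYP routes (19%) are unchanged.
New clearance relative to baseline: 0.105 + 3.264 + 0.19 = 3.559.
Systemic exposure ∝ 1/CL: fold-change = 1 / 3.559 = 0.281.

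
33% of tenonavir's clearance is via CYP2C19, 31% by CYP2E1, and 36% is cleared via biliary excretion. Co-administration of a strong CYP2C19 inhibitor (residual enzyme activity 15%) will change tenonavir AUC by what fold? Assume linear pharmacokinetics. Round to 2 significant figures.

CYP2C19: 0.33 × 0.15 = 0.0495
CYP2E1: 0.31 (unchanged)
Other: 0.36 (unchanged)
CL_new/CL_old = 0.0495 + 0.31 + 0.36 = 0.7195.
Since AUC ∝ 1/CL, the ratio is 1 / 0.7195 = 1.4.

1.4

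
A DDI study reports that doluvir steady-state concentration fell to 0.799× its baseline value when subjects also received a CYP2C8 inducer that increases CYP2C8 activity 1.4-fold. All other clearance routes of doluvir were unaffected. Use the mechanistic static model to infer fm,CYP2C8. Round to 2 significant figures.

Call the CYP2C8 fraction fm. After the interaction, CL_new/CL_old = fm × 1.4 + (1 − fm).
Steady-state concentration ratio = 1 / (new CL fraction), so new CL fraction = 1 / 0.799 = 1.252.
fm × 1.4 + 1 − fm = 1.252  ⇒  fm × (1.4 − 1) = 0.2516  ⇒  fm = 0.63.

0.63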